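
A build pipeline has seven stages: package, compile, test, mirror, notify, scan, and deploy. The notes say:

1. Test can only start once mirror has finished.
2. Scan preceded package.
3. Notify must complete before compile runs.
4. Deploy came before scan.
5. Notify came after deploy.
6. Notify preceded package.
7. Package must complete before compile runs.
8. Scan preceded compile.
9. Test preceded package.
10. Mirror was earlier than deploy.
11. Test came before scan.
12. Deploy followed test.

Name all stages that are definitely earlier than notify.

Directly stated before notify: deploy.
Mirror reaches notify via mirror → deploy → notify.
Test reaches notify via test → deploy → notify.

deploy, mirror, test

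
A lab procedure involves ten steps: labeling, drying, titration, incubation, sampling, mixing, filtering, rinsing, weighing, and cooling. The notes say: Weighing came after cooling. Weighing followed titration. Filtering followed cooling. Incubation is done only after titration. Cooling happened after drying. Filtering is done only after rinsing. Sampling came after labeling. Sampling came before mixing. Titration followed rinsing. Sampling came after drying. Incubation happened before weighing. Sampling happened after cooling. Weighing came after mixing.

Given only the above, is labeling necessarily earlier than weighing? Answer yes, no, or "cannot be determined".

Chain the constraints: labeling → sampling → mixing → weighing. Each link is directly stated, so labeling comes before weighing.

yes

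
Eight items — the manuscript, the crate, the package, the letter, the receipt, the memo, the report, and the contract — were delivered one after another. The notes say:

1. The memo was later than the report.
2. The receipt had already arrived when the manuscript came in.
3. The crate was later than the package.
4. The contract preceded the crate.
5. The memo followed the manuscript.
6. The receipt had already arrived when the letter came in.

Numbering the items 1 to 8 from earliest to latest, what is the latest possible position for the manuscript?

7

The manuscript must come before the memo — 1 item forced after it.
Everything else can be placed before the manuscript in some valid order, so the manuscript can sit as late as position 8 − 1 = 7.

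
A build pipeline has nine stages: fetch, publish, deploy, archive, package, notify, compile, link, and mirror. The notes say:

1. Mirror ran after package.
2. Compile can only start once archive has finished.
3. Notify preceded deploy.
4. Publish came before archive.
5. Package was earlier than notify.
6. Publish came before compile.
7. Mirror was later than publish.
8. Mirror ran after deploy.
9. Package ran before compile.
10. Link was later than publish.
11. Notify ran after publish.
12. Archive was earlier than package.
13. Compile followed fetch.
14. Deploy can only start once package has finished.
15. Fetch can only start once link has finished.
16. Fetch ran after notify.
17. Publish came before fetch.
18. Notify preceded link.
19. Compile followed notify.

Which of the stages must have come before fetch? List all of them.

Directly stated before fetch: link, notify, and publish.
Archive reaches fetch via archive → package → notify → fetch.
Package reaches fetch via package → notify → fetch.
No chain forces compile (or any of the others) ahead of fetch.

archive, link, notify, package, publish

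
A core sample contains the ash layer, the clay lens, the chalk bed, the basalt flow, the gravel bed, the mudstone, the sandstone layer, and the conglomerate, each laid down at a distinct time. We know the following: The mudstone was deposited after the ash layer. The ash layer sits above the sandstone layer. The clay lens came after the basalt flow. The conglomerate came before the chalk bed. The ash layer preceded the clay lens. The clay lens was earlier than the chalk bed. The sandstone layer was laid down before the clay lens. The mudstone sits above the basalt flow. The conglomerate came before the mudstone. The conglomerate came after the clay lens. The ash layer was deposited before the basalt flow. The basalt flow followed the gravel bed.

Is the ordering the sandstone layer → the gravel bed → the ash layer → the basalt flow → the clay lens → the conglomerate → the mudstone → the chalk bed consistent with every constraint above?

Check each stated constraint against the proposed order — e.g. the ash layer is ahead of the mudstone; the sandstone layer is ahead of the clay lens. Every pair is in the required order; nothing is violated.

yes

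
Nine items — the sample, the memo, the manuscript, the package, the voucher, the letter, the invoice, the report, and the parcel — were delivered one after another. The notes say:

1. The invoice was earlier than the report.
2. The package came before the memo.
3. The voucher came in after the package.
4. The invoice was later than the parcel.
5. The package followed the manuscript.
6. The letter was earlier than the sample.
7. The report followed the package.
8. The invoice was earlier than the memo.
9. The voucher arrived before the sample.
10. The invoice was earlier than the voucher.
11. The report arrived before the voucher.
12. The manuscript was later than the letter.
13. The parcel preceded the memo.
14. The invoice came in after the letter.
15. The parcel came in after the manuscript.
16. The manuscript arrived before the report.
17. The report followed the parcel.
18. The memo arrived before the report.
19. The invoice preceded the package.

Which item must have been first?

The letter has a chain of constraints placing it before every other item, so the letter must be first.

the letter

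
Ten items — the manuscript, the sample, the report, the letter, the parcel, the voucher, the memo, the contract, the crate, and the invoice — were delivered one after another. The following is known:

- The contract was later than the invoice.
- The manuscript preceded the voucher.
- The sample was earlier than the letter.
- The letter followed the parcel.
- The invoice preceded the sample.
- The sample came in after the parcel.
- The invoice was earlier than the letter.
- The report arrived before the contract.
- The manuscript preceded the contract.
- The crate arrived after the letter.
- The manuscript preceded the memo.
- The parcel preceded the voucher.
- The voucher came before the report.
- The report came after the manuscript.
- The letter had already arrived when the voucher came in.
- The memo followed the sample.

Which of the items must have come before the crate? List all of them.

Directly stated before the crate: the letter.
The invoice reaches the crate via the invoice → the letter → the crate.
The parcel reaches the crate via the parcel → the letter → the crate.
The sample reaches the crate via the sample → the letter → the crate.
No chain forces the memo (or any of the others) ahead of the crate.

the invoice, the letter, the parcel, the sample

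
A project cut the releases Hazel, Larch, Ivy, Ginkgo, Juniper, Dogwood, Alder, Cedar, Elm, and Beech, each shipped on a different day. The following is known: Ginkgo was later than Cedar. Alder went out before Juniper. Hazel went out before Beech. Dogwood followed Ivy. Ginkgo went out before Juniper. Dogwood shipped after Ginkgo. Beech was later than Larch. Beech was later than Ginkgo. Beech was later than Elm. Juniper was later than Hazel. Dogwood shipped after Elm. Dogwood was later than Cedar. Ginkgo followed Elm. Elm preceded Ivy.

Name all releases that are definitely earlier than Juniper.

Directly stated before Juniper: Alder, Ginkgo, and Hazel.
Cedar reaches Juniper via Cedar → Ginkgo → Juniper.
Elm reaches Juniper via Elm → Ginkgo → Juniper.

Alder, Cedar, Elm, Ginkgo, Hazel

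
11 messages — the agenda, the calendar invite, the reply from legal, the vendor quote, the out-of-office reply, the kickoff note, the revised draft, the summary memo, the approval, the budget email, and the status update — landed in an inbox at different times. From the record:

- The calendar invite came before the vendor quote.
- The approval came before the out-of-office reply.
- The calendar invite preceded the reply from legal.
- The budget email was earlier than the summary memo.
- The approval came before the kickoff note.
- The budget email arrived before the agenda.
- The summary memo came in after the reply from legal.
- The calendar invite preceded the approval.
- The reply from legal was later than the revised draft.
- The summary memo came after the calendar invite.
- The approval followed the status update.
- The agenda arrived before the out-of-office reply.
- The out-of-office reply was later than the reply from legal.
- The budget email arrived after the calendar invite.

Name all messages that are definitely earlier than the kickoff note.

Directly stated before the kickoff note: the approval.
The calendar invite reaches the kickoff note via the calendar invite → the approval → the kickoff note.
The status update reaches the kickoff note via the status update → the approval → the kickoff note.

the approval, the calendar invite, the status update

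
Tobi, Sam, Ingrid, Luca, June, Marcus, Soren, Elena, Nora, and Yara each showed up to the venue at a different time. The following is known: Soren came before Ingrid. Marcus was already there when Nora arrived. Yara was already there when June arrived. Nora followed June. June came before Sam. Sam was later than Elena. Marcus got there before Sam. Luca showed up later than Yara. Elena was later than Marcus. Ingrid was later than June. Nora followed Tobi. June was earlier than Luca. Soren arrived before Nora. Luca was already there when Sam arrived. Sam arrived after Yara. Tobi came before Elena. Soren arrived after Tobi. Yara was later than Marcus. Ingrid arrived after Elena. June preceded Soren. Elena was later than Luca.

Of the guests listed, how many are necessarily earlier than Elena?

Directly stated before Elena: Luca, Marcus, and Tobi.
June reaches Elena via June → Luca → Elena.
Yara reaches Elena via Yara → Luca → Elena.
No chain forces Ingrid (or any of the others) ahead of Elena.
That's June, Luca, Marcus, Tobi, and Yara — 5 in all.

5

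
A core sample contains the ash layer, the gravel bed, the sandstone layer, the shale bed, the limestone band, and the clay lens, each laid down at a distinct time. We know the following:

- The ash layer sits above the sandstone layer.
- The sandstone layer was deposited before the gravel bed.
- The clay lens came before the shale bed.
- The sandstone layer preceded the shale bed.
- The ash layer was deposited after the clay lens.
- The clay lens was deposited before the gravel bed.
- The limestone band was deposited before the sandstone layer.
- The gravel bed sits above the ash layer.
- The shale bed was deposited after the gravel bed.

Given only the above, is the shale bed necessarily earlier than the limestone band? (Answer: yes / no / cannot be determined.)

Tracing the constraints gives the limestone band → the sandstone layer → the shale bed, so the limestone band must come before the shale bed.
That means the shale bed cannot be before the limestone band.

no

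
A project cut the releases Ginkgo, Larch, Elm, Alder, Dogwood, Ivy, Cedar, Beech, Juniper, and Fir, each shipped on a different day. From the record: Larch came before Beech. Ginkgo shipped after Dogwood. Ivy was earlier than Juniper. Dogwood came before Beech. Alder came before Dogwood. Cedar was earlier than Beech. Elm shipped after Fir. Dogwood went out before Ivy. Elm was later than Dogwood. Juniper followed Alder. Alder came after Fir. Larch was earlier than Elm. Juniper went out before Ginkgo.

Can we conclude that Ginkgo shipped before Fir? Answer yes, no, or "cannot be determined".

Tracing the constraints gives Fir → Alder → Juniper → Ginkgo, so Fir must come before Ginkgo.
That means Ginkgo cannot be before Fir.

no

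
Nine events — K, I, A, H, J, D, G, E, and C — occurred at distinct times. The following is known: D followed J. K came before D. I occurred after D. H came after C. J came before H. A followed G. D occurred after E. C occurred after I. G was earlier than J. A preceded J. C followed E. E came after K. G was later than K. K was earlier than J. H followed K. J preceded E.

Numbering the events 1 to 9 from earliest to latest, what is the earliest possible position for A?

3

G and K must both come before A — 2 forced predecessors.
Nothing else is forced ahead of A, so its earliest slot is position 2 + 1 = 3.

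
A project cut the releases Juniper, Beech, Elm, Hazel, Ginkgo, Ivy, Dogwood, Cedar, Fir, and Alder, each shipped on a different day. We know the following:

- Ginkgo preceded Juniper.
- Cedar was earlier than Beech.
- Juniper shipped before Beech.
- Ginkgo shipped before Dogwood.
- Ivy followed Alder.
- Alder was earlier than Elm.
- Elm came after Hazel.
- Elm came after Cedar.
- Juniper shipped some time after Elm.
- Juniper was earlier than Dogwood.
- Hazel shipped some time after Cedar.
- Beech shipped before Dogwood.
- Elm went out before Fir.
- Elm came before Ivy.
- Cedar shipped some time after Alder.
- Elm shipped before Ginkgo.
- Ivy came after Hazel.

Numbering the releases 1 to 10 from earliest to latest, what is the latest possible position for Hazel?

3

Hazel must come before Beech, Dogwood, Elm, Fir, Ginkgo, Ivy, and Juniper — 7 releases forced after it.
Everything else can be placed before Hazel in some valid order, so Hazel can sit as late as position 10 − 7 = 3.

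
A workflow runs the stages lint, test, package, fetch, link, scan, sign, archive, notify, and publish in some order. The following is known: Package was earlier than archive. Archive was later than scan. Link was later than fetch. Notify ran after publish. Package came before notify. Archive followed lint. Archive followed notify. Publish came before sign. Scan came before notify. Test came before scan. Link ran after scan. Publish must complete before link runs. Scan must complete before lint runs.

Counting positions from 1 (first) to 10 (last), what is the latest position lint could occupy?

Lint must come before archive — 1 stage forced after it.
Everything else can be placed before lint in some valid order, so lint can sit as late as position 10 − 1 = 9.

9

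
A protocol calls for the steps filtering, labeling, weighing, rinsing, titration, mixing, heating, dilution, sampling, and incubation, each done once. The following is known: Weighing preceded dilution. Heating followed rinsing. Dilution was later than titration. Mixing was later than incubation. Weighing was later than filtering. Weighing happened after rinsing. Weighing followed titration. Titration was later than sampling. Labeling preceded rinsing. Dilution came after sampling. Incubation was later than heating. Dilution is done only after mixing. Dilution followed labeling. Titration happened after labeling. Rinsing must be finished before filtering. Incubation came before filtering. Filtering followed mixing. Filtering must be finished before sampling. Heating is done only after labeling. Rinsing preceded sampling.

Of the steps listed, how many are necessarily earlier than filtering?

5

Directly stated before filtering: incubation, mixing, and rinsing.
Heating reaches filtering via heating → incubation → filtering.
Labeling reaches filtering via labeling → rinsing → filtering.
That's heating, incubation, labeling, mixing, and rinsing — 5 in all.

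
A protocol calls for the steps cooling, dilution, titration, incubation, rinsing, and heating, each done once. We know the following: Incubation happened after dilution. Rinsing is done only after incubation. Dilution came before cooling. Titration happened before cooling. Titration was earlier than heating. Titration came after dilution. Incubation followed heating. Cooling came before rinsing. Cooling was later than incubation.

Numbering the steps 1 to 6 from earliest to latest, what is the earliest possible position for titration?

Dilution must come before titration — 1 forced predecessor.
Nothing else is forced ahead of titration, so its earliest slot is position 1 + 1 = 2.

2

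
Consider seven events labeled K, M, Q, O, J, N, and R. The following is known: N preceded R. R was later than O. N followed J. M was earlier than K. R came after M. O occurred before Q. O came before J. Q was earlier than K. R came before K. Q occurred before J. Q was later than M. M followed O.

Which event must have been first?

O has a chain of constraints placing it before every other event, so O must be first.

O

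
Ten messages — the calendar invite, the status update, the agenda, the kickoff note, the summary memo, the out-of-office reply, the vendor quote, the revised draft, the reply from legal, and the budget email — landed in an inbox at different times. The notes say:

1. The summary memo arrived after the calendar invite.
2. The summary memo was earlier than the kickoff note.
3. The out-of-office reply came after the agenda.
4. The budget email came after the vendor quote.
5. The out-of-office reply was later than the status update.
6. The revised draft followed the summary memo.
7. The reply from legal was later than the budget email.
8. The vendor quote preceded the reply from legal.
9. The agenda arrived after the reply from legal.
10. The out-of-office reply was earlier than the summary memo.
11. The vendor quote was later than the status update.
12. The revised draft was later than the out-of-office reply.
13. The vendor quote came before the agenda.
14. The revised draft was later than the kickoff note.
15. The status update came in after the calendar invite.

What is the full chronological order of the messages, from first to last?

The constraints fix every adjacent pair, so only one ordering works:
the calendar invite → the status update → the vendor quote → the budget email → the reply from legal → the agenda → the out-of-office reply → the summary memo → the kickoff note → the revised draft.

the calendar invite, the status update, the vendor quote, the budget email, the reply from legal, the agenda, the out-of-office reply, the summary memo, the kickoff note, the revised draft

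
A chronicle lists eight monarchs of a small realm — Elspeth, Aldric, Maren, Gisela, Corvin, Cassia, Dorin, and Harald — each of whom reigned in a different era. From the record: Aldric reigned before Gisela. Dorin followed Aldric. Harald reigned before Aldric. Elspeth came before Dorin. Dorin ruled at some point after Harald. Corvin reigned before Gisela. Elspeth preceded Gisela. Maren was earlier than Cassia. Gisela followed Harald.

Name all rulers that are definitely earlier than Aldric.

Harald

Directly stated before Aldric: Harald.
No chain forces Dorin (or any of the others) ahead of Aldric.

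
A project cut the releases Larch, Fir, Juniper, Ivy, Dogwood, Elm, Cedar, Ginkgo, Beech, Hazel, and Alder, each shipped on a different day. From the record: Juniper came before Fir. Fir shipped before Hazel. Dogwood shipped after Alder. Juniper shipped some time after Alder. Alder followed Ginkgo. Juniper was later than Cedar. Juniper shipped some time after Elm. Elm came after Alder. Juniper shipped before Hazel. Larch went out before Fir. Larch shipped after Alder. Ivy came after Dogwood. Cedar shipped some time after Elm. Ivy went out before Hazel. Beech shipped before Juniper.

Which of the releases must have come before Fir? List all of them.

Directly stated before Fir: Juniper and Larch.
Alder reaches Fir via Alder → Juniper → Fir.
Beech reaches Fir via Beech → Juniper → Fir.
Cedar reaches Fir via Cedar → Juniper → Fir.
Likewise Elm and Ginkgo each reach Fir by chaining the stated constraints.
No chain forces Dogwood (or any of the others) ahead of Fir.

Alder, Beech, Cedar, Elm, Ginkgo, Juniper, Larch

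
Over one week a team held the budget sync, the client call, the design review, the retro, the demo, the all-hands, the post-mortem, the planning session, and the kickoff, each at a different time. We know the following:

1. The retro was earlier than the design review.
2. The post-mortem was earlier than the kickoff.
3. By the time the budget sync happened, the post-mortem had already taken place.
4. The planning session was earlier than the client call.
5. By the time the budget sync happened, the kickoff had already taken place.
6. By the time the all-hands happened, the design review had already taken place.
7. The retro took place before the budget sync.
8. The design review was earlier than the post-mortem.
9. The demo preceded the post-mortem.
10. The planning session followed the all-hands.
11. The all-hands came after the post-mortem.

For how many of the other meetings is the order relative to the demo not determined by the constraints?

2

Forced after the demo: the all-hands, the budget sync, the client call, the kickoff, the planning session, and the post-mortem.
That leaves the design review and the retro with no forced order relative to the demo — 2.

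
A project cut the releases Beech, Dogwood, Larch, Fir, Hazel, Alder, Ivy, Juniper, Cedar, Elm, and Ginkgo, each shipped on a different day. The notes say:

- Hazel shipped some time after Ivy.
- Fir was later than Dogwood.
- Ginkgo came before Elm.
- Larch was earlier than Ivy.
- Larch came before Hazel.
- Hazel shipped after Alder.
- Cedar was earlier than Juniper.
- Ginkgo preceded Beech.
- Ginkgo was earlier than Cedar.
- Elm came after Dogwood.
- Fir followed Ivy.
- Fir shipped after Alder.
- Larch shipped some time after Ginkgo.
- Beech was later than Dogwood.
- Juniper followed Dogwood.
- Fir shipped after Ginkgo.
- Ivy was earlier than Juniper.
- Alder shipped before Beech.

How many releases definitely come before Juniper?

Directly stated before Juniper: Cedar, Dogwood, and Ivy.
Ginkgo reaches Juniper via Ginkgo → Cedar → Juniper.
Larch reaches Juniper via Larch → Ivy → Juniper.
No chain forces Hazel (or any of the others) ahead of Juniper.
That's Cedar, Dogwood, Ginkgo, Ivy, and Larch — 5 in all.

5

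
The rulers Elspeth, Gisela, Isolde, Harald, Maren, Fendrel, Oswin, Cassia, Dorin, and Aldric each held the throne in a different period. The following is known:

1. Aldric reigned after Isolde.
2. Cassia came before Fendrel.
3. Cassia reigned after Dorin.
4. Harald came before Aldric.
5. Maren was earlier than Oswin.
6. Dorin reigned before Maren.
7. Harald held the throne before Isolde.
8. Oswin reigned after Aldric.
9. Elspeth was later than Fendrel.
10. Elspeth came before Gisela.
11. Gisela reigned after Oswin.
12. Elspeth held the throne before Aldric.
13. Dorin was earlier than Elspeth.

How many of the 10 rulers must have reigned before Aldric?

6

Directly stated before Aldric: Elspeth, Harald, and Isolde.
Cassia reaches Aldric via Cassia → Fendrel → Elspeth → Aldric.
Dorin reaches Aldric via Dorin → Elspeth → Aldric.
Fendrel reaches Aldric via Fendrel → Elspeth → Aldric.
That's Cassia, Dorin, Elspeth, Fendrel, Harald, and Isolde — 6 in all.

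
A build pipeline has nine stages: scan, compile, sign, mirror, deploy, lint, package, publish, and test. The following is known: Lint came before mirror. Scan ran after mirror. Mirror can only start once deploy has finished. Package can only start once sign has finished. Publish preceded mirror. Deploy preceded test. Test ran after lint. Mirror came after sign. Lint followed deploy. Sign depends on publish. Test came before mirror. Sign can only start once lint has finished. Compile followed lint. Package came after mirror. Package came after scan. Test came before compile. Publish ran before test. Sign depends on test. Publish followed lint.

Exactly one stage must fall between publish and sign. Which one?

test

Tracing the constraints gives publish → test → sign, so test sits after publish and before sign.
No other stage is forced both after publish and before sign.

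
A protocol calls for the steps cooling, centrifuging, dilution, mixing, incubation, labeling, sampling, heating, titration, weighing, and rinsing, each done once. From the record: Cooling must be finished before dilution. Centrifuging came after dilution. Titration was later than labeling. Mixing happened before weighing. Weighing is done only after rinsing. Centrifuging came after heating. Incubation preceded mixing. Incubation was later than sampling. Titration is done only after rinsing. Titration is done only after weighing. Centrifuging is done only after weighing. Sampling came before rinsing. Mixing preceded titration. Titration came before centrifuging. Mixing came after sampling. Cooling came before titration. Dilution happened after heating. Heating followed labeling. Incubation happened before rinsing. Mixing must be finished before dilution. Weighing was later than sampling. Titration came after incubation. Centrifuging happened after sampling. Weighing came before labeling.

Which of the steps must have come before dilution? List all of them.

cooling, heating, incubation, labeling, mixing, rinsing, sampling, weighing

Directly stated before dilution: cooling, heating, and mixing.
Incubation reaches dilution via incubation → mixing → dilution.
Labeling reaches dilution via labeling → heating → dilution.
Rinsing reaches dilution via rinsing → weighing → labeling → heating → dilution.
Likewise sampling and weighing each reach dilution by chaining the stated constraints.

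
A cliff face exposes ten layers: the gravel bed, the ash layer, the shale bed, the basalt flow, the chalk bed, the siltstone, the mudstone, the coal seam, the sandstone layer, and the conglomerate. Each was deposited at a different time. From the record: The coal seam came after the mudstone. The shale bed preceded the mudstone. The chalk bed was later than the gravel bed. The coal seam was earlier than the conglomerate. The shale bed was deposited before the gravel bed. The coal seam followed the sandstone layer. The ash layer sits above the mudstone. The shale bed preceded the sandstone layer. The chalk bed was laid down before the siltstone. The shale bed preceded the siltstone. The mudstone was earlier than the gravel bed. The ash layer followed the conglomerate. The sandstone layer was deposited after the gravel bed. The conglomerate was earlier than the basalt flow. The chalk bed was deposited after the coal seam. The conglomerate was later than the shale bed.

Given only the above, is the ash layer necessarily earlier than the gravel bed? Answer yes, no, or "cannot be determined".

no

Tracing the constraints gives the gravel bed → the sandstone layer → the coal seam → the conglomerate → the ash layer, so the gravel bed must come before the ash layer.
That means the ash layer cannot be before the gravel bed.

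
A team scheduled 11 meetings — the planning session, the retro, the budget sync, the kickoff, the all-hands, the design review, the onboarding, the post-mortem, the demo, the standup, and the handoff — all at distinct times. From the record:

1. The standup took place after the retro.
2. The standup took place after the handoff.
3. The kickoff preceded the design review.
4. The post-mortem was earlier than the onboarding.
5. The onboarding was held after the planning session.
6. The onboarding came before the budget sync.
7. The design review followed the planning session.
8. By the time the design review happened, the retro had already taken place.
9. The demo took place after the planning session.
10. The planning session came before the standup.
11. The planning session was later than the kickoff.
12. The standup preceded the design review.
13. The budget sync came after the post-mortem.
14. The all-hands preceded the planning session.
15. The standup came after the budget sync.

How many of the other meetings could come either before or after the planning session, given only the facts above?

3

Forced before the planning session: the all-hands and the kickoff; forced after the planning session: the budget sync, the demo, the design review, the onboarding, and the standup.
That leaves the handoff, the post-mortem, and the retro with no forced order relative to the planning session — 3.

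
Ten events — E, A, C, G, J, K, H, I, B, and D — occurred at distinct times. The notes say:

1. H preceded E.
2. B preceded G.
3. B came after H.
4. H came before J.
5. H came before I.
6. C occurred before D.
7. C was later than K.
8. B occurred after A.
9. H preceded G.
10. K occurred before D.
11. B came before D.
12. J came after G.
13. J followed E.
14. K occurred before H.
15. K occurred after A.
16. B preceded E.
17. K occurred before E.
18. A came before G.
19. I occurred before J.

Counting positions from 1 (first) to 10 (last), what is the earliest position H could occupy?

3

A and K must both come before H — 2 forced predecessors.
Nothing else is forced ahead of H, so its earliest slot is position 2 + 1 = 3.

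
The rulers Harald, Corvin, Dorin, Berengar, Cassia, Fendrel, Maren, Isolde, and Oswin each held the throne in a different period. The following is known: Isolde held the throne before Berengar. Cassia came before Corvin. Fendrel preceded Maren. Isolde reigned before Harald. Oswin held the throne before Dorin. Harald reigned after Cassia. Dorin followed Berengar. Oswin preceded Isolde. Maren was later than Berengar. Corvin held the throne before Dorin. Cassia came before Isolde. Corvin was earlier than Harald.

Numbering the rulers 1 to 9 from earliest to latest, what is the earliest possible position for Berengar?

Cassia, Isolde, and Oswin must all come before Berengar — 3 forced predecessors.
Nothing else is forced ahead of Berengar, so their earliest slot is position 3 + 1 = 4.

4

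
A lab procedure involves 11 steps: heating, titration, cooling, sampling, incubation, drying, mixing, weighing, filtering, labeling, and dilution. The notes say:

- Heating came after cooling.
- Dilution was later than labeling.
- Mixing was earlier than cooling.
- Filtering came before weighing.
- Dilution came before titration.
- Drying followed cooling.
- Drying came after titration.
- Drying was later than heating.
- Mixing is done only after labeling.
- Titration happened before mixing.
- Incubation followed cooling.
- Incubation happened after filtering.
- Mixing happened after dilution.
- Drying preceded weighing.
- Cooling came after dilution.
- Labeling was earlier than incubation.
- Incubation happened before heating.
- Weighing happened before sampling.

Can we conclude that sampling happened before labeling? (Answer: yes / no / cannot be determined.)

Tracing the constraints gives labeling → incubation → heating → drying → weighing → sampling, so labeling must come before sampling.
That means sampling cannot be before labeling.

no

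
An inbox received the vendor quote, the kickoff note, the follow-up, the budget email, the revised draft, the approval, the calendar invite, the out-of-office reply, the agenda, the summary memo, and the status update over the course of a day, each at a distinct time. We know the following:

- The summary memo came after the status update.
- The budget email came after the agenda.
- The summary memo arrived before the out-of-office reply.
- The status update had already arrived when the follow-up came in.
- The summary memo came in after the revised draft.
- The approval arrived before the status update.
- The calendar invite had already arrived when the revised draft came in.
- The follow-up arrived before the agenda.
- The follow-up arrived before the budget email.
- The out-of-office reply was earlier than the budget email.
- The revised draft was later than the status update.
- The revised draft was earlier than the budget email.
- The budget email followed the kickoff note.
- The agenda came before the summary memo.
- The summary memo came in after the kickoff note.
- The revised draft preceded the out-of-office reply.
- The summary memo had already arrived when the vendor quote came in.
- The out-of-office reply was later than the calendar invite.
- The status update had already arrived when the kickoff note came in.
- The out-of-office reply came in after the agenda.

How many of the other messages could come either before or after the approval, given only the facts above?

1

Forced after the approval: the agenda, the budget email, the follow-up, the kickoff note, the out-of-office reply, the revised draft, the status update, the summary memo, and the vendor quote.
That leaves the calendar invite with no forced order relative to the approval — 1.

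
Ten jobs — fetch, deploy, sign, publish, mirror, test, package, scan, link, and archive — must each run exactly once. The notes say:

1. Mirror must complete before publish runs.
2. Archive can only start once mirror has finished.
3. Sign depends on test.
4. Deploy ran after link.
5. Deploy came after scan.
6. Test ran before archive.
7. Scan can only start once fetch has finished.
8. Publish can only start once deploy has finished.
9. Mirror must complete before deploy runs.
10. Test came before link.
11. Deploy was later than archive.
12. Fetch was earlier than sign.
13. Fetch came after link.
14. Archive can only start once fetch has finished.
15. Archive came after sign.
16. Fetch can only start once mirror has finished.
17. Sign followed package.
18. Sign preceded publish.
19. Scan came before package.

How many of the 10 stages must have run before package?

Directly stated before package: scan.
Fetch reaches package via fetch → scan → package.
Link reaches package via link → fetch → scan → package.
Mirror reaches package via mirror → fetch → scan → package.
Likewise test reaches package by chaining the stated constraints.
No chain forces publish (or any of the others) ahead of package.
That's fetch, link, mirror, scan, and test — 5 in all.

5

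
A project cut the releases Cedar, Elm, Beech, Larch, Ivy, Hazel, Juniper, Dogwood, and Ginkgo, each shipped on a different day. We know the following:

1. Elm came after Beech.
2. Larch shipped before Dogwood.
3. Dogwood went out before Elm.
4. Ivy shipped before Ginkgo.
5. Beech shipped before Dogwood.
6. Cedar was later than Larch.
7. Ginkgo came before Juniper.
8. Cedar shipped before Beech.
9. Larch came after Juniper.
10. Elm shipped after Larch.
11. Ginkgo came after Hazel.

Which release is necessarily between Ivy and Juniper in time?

Ginkgo

Tracing the constraints gives Ivy → Ginkgo → Juniper, so Ginkgo sits after Ivy and before Juniper.
No other release is forced both after Ivy and before Juniper.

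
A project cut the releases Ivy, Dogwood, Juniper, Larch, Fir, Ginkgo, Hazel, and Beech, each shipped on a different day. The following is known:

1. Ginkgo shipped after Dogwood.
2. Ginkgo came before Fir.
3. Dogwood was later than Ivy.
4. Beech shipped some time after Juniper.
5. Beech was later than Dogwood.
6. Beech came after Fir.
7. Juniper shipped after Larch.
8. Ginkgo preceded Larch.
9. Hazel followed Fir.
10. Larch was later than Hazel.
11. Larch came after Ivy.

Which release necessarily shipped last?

Every other release has a chain of constraints placing it before Beech, so Beech is last.

Beech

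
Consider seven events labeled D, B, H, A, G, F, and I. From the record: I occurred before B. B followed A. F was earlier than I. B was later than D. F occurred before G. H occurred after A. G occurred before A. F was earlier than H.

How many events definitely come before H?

3

Directly stated before H: A and F.
G reaches H via G → A → H.
No chain forces I (or any of the others) ahead of H.
That's A, F, and G — 3 in all.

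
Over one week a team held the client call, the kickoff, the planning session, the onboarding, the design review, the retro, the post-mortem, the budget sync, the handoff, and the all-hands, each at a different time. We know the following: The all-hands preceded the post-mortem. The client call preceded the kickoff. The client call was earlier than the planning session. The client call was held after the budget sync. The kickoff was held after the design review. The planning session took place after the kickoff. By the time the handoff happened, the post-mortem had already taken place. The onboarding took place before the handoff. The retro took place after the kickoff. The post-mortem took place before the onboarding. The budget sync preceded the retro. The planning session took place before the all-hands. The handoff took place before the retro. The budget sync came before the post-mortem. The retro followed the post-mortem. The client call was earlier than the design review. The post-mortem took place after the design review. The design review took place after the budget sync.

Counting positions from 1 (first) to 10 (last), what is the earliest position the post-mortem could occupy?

The all-hands, the budget sync, the client call, the design review, the kickoff, and the planning session must all come before the post-mortem — 6 forced predecessors.
Nothing else is forced ahead of the post-mortem, so its earliest slot is position 6 + 1 = 7.

7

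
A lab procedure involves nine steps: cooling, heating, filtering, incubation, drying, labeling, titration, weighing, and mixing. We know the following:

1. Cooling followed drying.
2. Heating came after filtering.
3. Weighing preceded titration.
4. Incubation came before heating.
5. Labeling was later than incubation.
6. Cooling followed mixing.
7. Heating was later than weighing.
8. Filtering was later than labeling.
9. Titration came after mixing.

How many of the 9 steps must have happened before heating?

4

Directly stated before heating: filtering, incubation, and weighing.
Labeling reaches heating via labeling → filtering → heating.
No chain forces titration (or any of the others) ahead of heating.
That's filtering, incubation, labeling, and weighing — 4 in all.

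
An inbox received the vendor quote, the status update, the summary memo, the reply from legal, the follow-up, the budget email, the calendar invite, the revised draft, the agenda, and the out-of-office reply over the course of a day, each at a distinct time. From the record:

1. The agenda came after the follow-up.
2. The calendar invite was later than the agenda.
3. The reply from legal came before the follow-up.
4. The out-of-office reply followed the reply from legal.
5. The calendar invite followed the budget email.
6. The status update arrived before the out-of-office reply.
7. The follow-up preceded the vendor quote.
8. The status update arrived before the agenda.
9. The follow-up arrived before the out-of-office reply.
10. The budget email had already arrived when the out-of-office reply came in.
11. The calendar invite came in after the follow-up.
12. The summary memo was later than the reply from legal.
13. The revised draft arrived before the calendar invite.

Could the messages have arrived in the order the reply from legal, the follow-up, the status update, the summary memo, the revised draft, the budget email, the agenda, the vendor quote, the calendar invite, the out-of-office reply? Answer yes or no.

Check each stated constraint against the proposed order — e.g. the follow-up is ahead of the out-of-office reply; the reply from legal is ahead of the out-of-office reply. Every pair is in the required order; nothing is violated.

yes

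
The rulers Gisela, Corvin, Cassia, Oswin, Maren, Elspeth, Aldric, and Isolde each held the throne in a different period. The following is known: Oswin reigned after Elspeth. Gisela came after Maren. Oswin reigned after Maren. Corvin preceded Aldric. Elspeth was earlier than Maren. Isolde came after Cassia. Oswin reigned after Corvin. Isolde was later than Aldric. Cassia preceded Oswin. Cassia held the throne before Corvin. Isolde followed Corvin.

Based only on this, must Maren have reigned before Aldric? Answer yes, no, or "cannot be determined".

No chain of stated constraints runs from Maren to Aldric, and none runs from Aldric to Maren either.
So the relative order of Maren and Aldric is not fixed by the given facts.

cannot be determined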